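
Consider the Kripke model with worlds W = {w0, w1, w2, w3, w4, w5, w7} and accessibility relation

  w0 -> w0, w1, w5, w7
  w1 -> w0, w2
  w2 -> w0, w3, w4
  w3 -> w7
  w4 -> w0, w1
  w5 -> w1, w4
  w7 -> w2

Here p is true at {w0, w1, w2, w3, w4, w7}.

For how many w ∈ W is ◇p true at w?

w0: successors {w0, w1, w5, w7}; p there: w0:T, w1:T, w5:F, w7:T. ✓
w1: successors {w0, w2}; p there: w0:T, w2:T. ✓
w2: successors {w0, w3, w4}; p there: w0:T, w3:T, w4:T. ✓
w3: successors {w7}; p there: w7:T. ✓
w4: successors {w0, w1}; p there: w0:T, w1:T. ✓
w5: successors {w1, w4}; p there: w1:T, w4:T. ✓
w7: successors {w2}; p there: w2:T. ✓
Satisfying worlds: {w0, w1, w2, w3, w4, w5, w7}.

7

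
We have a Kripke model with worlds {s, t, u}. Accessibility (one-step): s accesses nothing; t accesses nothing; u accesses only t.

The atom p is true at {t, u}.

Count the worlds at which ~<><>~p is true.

s: <><>~p is F. ✓
t: <><>~p is F. ✓
u: <><>~p is F. ✓
Satisfying worlds: {s, t, u}.

3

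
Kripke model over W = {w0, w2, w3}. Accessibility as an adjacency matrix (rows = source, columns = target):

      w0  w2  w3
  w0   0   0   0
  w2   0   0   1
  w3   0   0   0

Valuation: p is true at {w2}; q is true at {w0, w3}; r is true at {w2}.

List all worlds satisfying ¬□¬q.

{w2}

w0: □¬q is T. ✗
w2: □¬q is F. ✓
w3: □¬q is T. ✗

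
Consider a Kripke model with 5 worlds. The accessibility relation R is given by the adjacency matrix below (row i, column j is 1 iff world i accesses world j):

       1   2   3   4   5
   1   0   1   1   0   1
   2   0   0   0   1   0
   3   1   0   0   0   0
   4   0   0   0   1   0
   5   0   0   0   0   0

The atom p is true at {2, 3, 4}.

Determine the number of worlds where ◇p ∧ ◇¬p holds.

1: ◇p is T, ◇¬p is T. ✓
2: ◇p is T, ◇¬p is F. ✗
3: ◇p is F, ◇¬p is T. ✗
4: ◇p is T, ◇¬p is F. ✗
5: ◇p is F, ◇¬p is F. ✗
Satisfying worlds: {1}.

1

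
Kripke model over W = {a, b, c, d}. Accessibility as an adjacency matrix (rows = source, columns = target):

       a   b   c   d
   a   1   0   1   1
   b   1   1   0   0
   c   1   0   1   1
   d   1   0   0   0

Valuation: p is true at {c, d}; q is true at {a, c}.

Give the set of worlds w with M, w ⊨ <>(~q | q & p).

{a, b, c}

a: successors {a, c, d}; ~q | q & p there: a:F, c:T, d:T. ✓
b: successors {a, b}; ~q | q & p there: a:F, b:T. ✓
c: successors {a, c, d}; ~q | q & p there: a:F, c:T, d:T. ✓
d: successors {a}; ~q | q & p there: a:F. ✗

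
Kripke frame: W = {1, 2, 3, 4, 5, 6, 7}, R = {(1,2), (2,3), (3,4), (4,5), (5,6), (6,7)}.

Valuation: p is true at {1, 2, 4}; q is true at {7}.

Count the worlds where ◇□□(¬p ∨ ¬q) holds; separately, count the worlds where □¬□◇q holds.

For ◇□□(¬p ∨ ¬q):
1: successors {2}; □□(¬p ∨ ¬q) there: 2:T. ✓
2: successors {3}; □□(¬p ∨ ¬q) there: 3:T. ✓
3: successors {4}; □□(¬p ∨ ¬q) there: 4:T. ✓
4: successors {5}; □□(¬p ∨ ¬q) there: 5:T. ✓
5: successors {6}; □□(¬p ∨ ¬q) there: 6:T. ✓
6: successors {7}; □□(¬p ∨ ¬q) there: 7:T. ✓
7: no successors, so ◇□□(¬p ∨ ¬q) fails. ✗
— 6 worlds.
For □¬□◇q:
1: successors {2}; ¬□◇q there: 2:T. ✓
2: successors {3}; ¬□◇q there: 3:T. ✓
3: successors {4}; ¬□◇q there: 4:T. ✓
4: successors {5}; ¬□◇q there: 5:F. ✗
5: successors {6}; ¬□◇q there: 6:T. ✓
6: successors {7}; ¬□◇q there: 7:F. ✗
7: no successors, so □¬□◇q holds vacuously. ✓
— 5 worlds.

6 and 5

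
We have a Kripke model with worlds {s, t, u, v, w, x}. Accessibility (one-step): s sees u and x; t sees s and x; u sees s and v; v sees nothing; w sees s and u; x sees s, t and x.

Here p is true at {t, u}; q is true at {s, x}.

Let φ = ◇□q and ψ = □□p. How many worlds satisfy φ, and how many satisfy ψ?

For ◇□q:
s: successors {u, x}; □q there: u:F, x:F. ✗
t: successors {s, x}; □q there: s:F, x:F. ✗
u: successors {s, v}; □q there: s:F, v:T. ✓
v: no successors, so ◇□q fails. ✗
w: successors {s, u}; □q there: s:F, u:F. ✗
x: successors {s, t, x}; □q there: s:F, t:T, x:F. ✓
— 2 worlds.
For □□p:
s: successors {u, x}; □p there: u:F, x:F. ✗
t: successors {s, x}; □p there: s:F, x:F. ✗
u: successors {s, v}; □p there: s:F, v:T. ✗
v: no successors, so □□p holds vacuously. ✓
w: successors {s, u}; □p there: s:F, u:F. ✗
x: successors {s, t, x}; □p there: s:F, t:F, x:F. ✗
— 1 world.

2 and 1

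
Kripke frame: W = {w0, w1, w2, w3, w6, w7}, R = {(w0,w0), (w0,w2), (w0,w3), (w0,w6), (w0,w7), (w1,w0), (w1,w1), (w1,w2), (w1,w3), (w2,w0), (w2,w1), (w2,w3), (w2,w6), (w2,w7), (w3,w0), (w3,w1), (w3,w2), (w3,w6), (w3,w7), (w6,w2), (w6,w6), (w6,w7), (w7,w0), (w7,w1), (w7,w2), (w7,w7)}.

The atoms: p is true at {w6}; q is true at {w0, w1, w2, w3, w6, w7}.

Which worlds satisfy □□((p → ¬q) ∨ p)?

{w0, w1, w2, w3, w6, w7}

w0: successors {w0, w2, w3, w6, w7}; □((p → ¬q) ∨ p) there: w0:T, w2:T, w3:T, w6:T, w7:T. ✓
w1: successors {w0, w1, w2, w3}; □((p → ¬q) ∨ p) there: w0:T, w1:T, w2:T, w3:T. ✓
w2: successors {w0, w1, w3, w6, w7}; □((p → ¬q) ∨ p) there: w0:T, w1:T, w3:T, w6:T, w7:T. ✓
w3: successors {w0, w1, w2, w6, w7}; □((p → ¬q) ∨ p) there: w0:T, w1:T, w2:T, w6:T, w7:T. ✓
w6: successors {w2, w6, w7}; □((p → ¬q) ∨ p) there: w2:T, w6:T, w7:T. ✓
w7: successors {w0, w1, w2, w7}; □((p → ¬q) ∨ p) there: w0:T, w1:T, w2:T, w7:T. ✓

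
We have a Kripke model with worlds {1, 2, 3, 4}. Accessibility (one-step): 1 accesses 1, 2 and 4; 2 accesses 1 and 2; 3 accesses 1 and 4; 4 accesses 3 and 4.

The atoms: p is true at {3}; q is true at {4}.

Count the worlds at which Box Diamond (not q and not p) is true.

1: successors {1, 2, 4}; Diamond (not q and not p) there: 1:T, 2:T, 4:F. ✗
2: successors {1, 2}; Diamond (not q and not p) there: 1:T, 2:T. ✓
3: successors {1, 4}; Diamond (not q and not p) there: 1:T, 4:F. ✗
4: successors {3, 4}; Diamond (not q and not p) there: 3:T, 4:F. ✗
Satisfying worlds: {2}.

1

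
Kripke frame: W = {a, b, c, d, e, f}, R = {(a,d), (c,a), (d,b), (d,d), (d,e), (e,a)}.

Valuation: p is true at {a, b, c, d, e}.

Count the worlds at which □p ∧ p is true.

a: □p is T, p is T. ✓
b: □p is T, p is T. ✓
c: □p is T, p is T. ✓
d: □p is T, p is T. ✓
e: □p is T, p is T. ✓
f: □p is T, p is F. ✗
Satisfying worlds: {a, b, c, d, e}.

5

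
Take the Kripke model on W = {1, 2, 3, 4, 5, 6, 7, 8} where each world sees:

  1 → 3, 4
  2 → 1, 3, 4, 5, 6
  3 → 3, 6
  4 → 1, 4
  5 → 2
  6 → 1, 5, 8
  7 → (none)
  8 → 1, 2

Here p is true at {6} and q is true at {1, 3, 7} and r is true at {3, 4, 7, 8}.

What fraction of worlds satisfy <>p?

1/4

1: successors {3, 4}; p there: 3:F, 4:F. ✗
2: successors {1, 3, 4, 5, 6}; p there: 1:F, 3:F, 4:F, 5:F, 6:T. ✓
3: successors {3, 6}; p there: 3:F, 6:T. ✓
4: successors {1, 4}; p there: 1:F, 4:F. ✗
5: successors {2}; p there: 2:F. ✗
6: successors {1, 5, 8}; p there: 1:F, 5:F, 8:F. ✗
7: no successors, so <>p fails. ✗
8: successors {1, 2}; p there: 1:F, 2:F. ✗
That's 2 of 8 worlds, so 2/8 = 1/4.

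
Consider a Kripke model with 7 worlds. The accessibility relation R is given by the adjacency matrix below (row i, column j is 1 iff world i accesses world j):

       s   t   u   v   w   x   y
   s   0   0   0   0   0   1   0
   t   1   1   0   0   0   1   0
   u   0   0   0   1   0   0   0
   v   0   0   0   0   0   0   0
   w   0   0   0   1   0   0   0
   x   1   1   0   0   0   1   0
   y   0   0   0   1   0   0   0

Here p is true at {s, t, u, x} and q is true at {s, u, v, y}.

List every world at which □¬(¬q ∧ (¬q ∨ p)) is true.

{u, v, w, y}

s: successors {x}; ¬(¬q ∧ (¬q ∨ p)) there: x:F. ✗
t: successors {s, t, x}; ¬(¬q ∧ (¬q ∨ p)) there: s:T, t:F, x:F. ✗
u: successors {v}; ¬(¬q ∧ (¬q ∨ p)) there: v:T. ✓
v: no successors, so □¬(¬q ∧ (¬q ∨ p)) holds vacuously. ✓
w: successors {v}; ¬(¬q ∧ (¬q ∨ p)) there: v:T. ✓
x: successors {s, t, x}; ¬(¬q ∧ (¬q ∨ p)) there: s:T, t:F, x:F. ✗
y: successors {v}; ¬(¬q ∧ (¬q ∨ p)) there: v:T. ✓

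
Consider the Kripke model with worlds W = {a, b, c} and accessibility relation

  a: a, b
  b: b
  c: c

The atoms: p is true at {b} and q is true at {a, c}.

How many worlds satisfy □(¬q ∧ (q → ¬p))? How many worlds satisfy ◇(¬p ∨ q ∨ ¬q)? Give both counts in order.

For □(¬q ∧ (q → ¬p)):
a: successors {a, b}; ¬q ∧ (q → ¬p) there: a:F, b:T. ✗
b: successors {b}; ¬q ∧ (q → ¬p) there: b:T. ✓
c: successors {c}; ¬q ∧ (q → ¬p) there: c:F. ✗
— 1 world.
For ◇(¬p ∨ q ∨ ¬q):
a: successors {a, b}; ¬p ∨ q ∨ ¬q there: a:T, b:T. ✓
b: successors {b}; ¬p ∨ q ∨ ¬q there: b:T. ✓
c: successors {c}; ¬p ∨ q ∨ ¬q there: c:T. ✓
— 3 worlds.

1 and 3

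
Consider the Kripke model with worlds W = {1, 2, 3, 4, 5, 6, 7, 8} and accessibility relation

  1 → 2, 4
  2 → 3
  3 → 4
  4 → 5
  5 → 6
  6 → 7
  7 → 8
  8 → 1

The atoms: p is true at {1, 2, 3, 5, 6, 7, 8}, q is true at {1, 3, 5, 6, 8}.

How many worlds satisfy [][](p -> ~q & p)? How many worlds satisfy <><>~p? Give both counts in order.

3 and 2

For [][](p -> ~q & p):
1: successors {2, 4}; [](p -> ~q & p) there: 2:F, 4:F. ✗
2: successors {3}; [](p -> ~q & p) there: 3:T. ✓
3: successors {4}; [](p -> ~q & p) there: 4:F. ✗
4: successors {5}; [](p -> ~q & p) there: 5:F. ✗
5: successors {6}; [](p -> ~q & p) there: 6:T. ✓
6: successors {7}; [](p -> ~q & p) there: 7:F. ✗
7: successors {8}; [](p -> ~q & p) there: 8:F. ✗
8: successors {1}; [](p -> ~q & p) there: 1:T. ✓
— 3 worlds.
For <><>~p:
1: successors {2, 4}; <>~p there: 2:F, 4:F. ✗
2: successors {3}; <>~p there: 3:T. ✓
3: successors {4}; <>~p there: 4:F. ✗
4: successors {5}; <>~p there: 5:F. ✗
5: successors {6}; <>~p there: 6:F. ✗
6: successors {7}; <>~p there: 7:F. ✗
7: successors {8}; <>~p there: 8:F. ✗
8: successors {1}; <>~p there: 1:T. ✓
— 2 worlds.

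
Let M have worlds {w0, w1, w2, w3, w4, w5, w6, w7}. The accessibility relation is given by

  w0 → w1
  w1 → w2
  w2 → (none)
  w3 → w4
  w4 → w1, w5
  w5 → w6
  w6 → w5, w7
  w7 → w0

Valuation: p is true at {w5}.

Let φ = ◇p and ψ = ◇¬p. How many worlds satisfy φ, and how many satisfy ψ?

2 and 7

For ◇p:
w0: successors {w1}; p there: w1:F. ✗
w1: successors {w2}; p there: w2:F. ✗
w2: no successors, so ◇p fails. ✗
w3: successors {w4}; p there: w4:F. ✗
w4: successors {w1, w5}; p there: w1:F, w5:T. ✓
w5: successors {w6}; p there: w6:F. ✗
w6: successors {w5, w7}; p there: w5:T, w7:F. ✓
w7: successors {w0}; p there: w0:F. ✗
— 2 worlds.
For ◇¬p:
w0: successors {w1}; ¬p there: w1:T. ✓
w1: successors {w2}; ¬p there: w2:T. ✓
w2: no successors, so ◇¬p fails. ✗
w3: successors {w4}; ¬p there: w4:T. ✓
w4: successors {w1, w5}; ¬p there: w1:T, w5:F. ✓
w5: successors {w6}; ¬p there: w6:T. ✓
w6: successors {w5, w7}; ¬p there: w5:F, w7:T. ✓
w7: successors {w0}; ¬p there: w0:T. ✓
— 7 worlds.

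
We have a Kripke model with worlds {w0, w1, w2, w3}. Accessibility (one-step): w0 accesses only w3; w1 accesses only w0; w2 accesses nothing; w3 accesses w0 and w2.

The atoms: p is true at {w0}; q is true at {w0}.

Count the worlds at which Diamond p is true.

2

w0: successors {w3}; p there: w3:F. ✗
w1: successors {w0}; p there: w0:T. ✓
w2: no successors, so Diamond p fails. ✗
w3: successors {w0, w2}; p there: w0:T, w2:F. ✓
Satisfying worlds: {w1, w3}.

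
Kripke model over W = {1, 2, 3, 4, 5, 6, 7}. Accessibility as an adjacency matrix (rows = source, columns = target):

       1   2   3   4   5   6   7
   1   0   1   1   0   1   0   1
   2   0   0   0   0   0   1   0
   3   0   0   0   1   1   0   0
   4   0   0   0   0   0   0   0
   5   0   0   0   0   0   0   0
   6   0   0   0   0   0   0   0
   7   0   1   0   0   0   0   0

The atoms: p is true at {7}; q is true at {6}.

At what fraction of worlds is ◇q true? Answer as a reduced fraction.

1: successors {2, 3, 5, 7}; q there: 2:F, 3:F, 5:F, 7:F. ✗
2: successors {6}; q there: 6:T. ✓
3: successors {4, 5}; q there: 4:F, 5:F. ✗
4: no successors, so ◇q fails. ✗
5: no successors, so ◇q fails. ✗
6: no successors, so ◇q fails. ✗
7: successors {2}; q there: 2:F. ✗
That's 1 of 7 worlds, so 1/7.

1/7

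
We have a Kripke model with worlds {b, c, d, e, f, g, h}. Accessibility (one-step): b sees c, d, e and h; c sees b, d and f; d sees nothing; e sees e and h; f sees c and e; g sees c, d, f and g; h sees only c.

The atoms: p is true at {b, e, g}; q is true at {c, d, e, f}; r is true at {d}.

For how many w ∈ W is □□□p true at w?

1

b: successors {c, d, e, h}; □□p there: c:F, d:T, e:F, h:F. ✗
c: successors {b, d, f}; □□p there: b:F, d:T, f:F. ✗
d: no successors, so □□□p holds vacuously. ✓
e: successors {e, h}; □□p there: e:F, h:F. ✗
f: successors {c, e}; □□p there: c:F, e:F. ✗
g: successors {c, d, f, g}; □□p there: c:F, d:T, f:F, g:F. ✗
h: successors {c}; □□p there: c:F. ✗
Satisfying worlds: {d}.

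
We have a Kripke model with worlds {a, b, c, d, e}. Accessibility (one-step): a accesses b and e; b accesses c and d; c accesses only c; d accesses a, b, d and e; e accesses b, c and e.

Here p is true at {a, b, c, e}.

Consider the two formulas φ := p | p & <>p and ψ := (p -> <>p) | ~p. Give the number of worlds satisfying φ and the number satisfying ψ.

4 and 5

For p | p & <>p:
a: p is T, p & <>p is T. ✓
b: p is T, p & <>p is T. ✓
c: p is T, p & <>p is T. ✓
d: p is F, p & <>p is F. ✗
e: p is T, p & <>p is T. ✓
— 4 worlds.
For (p -> <>p) | ~p:
a: p -> <>p is T, ~p is F. ✓
b: p -> <>p is T, ~p is F. ✓
c: p -> <>p is T, ~p is F. ✓
d: p -> <>p is T, ~p is T. ✓
e: p -> <>p is T, ~p is F. ✓
— 5 worlds.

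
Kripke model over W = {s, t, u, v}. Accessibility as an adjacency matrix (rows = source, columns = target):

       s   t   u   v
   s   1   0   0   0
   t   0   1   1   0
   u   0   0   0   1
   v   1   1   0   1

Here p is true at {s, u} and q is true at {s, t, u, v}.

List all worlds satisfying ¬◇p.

{u}

s: ◇p is T. ✗
t: ◇p is T. ✗
u: ◇p is F. ✓
v: ◇p is T. ✗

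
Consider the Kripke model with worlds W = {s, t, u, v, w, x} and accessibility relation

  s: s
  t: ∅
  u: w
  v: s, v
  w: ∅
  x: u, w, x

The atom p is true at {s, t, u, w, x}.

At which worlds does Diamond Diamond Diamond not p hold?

{v}

s: successors {s}; Diamond Diamond not p there: s:F. ✗
t: no successors, so Diamond Diamond Diamond not p fails. ✗
u: successors {w}; Diamond Diamond not p there: w:F. ✗
v: successors {s, v}; Diamond Diamond not p there: s:F, v:T. ✓
w: no successors, so Diamond Diamond Diamond not p fails. ✗
x: successors {u, w, x}; Diamond Diamond not p there: u:F, w:F, x:F. ✗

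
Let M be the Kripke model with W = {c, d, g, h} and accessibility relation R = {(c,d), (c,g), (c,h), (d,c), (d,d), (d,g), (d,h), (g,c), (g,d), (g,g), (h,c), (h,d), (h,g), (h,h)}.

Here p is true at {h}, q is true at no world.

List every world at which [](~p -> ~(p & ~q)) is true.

{c, d, g, h}

c: successors {d, g, h}; ~p -> ~(p & ~q) there: d:T, g:T, h:T. ✓
d: successors {c, d, g, h}; ~p -> ~(p & ~q) there: c:T, d:T, g:T, h:T. ✓
g: successors {c, d, g}; ~p -> ~(p & ~q) there: c:T, d:T, g:T. ✓
h: successors {c, d, g, h}; ~p -> ~(p & ~q) there: c:T, d:T, g:T, h:T. ✓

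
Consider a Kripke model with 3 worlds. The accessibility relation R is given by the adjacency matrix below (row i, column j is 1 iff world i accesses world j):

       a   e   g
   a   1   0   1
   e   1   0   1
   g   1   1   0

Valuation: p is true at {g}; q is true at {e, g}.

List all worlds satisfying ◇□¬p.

a: successors {a, g}; □¬p there: a:F, g:T. ✓
e: successors {a, g}; □¬p there: a:F, g:T. ✓
g: successors {a, e}; □¬p there: a:F, e:F. ✗

{a, e}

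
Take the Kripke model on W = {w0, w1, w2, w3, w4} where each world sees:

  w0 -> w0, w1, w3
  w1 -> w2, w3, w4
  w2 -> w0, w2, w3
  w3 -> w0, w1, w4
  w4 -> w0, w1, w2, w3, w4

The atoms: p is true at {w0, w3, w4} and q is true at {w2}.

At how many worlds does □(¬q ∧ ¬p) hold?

0

w0: successors {w0, w1, w3}; ¬q ∧ ¬p there: w0:F, w1:T, w3:F. ✗
w1: successors {w2, w3, w4}; ¬q ∧ ¬p there: w2:F, w3:F, w4:F. ✗
w2: successors {w0, w2, w3}; ¬q ∧ ¬p there: w0:F, w2:F, w3:F. ✗
w3: successors {w0, w1, w4}; ¬q ∧ ¬p there: w0:F, w1:T, w4:F. ✗
w4: successors {w0, w1, w2, w3, w4}; ¬q ∧ ¬p there: w0:F, w1:T, w2:F, w3:F, w4:F. ✗
Satisfying worlds: ∅.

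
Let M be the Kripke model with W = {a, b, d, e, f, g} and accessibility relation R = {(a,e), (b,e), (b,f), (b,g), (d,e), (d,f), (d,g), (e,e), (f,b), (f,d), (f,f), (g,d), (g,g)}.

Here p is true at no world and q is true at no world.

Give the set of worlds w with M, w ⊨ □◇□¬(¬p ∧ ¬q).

∅

a: successors {e}; ◇□¬(¬p ∧ ¬q) there: e:F. ✗
b: successors {e, f, g}; ◇□¬(¬p ∧ ¬q) there: e:F, f:F, g:F. ✗
d: successors {e, f, g}; ◇□¬(¬p ∧ ¬q) there: e:F, f:F, g:F. ✗
e: successors {e}; ◇□¬(¬p ∧ ¬q) there: e:F. ✗
f: successors {b, d, f}; ◇□¬(¬p ∧ ¬q) there: b:F, d:F, f:F. ✗
g: successors {d, g}; ◇□¬(¬p ∧ ¬q) there: d:F, g:F. ✗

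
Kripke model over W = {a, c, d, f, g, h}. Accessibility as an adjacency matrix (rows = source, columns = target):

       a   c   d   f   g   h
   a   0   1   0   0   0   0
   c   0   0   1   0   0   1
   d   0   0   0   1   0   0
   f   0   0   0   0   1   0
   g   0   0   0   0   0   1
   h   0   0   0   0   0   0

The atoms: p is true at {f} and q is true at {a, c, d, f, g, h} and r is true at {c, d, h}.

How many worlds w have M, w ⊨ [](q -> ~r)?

3

a: successors {c}; q -> ~r there: c:F. ✗
c: successors {d, h}; q -> ~r there: d:F, h:F. ✗
d: successors {f}; q -> ~r there: f:T. ✓
f: successors {g}; q -> ~r there: g:T. ✓
g: successors {h}; q -> ~r there: h:F. ✗
h: no successors, so [](q -> ~r) holds vacuously. ✓
Satisfying worlds: {d, f, h}.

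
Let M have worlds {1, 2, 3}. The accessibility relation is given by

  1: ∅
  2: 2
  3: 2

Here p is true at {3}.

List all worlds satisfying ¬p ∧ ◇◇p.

1: ¬p is T, ◇◇p is F. ✗
2: ¬p is T, ◇◇p is F. ✗
3: ¬p is F, ◇◇p is F. ✗

∅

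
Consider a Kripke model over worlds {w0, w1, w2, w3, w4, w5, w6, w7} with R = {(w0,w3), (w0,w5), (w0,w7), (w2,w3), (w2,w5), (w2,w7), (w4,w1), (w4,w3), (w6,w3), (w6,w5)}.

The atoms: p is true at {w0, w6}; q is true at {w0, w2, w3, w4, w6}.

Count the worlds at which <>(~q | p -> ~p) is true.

4

w0: successors {w3, w5, w7}; ~q | p -> ~p there: w3:T, w5:T, w7:T. ✓
w1: no successors, so <>(~q | p -> ~p) fails. ✗
w2: successors {w3, w5, w7}; ~q | p -> ~p there: w3:T, w5:T, w7:T. ✓
w3: no successors, so <>(~q | p -> ~p) fails. ✗
w4: successors {w1, w3}; ~q | p -> ~p there: w1:T, w3:T. ✓
w5: no successors, so <>(~q | p -> ~p) fails. ✗
w6: successors {w3, w5}; ~q | p -> ~p there: w3:T, w5:T. ✓
w7: no successors, so <>(~q | p -> ~p) fails. ✗
Satisfying worlds: {w0, w2, w4, w6}.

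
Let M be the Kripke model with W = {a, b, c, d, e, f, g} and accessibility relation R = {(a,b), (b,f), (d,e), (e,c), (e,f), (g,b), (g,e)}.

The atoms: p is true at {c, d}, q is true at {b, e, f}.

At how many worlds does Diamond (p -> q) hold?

5

a: successors {b}; p -> q there: b:T. ✓
b: successors {f}; p -> q there: f:T. ✓
c: no successors, so Diamond (p -> q) fails. ✗
d: successors {e}; p -> q there: e:T. ✓
e: successors {c, f}; p -> q there: c:F, f:T. ✓
f: no successors, so Diamond (p -> q) fails. ✗
g: successors {b, e}; p -> q there: b:T, e:T. ✓
Satisfying worlds: {a, b, d, e, g}.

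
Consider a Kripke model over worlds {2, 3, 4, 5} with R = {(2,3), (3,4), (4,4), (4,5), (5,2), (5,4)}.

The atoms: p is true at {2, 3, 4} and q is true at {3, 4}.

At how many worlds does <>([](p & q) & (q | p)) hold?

2

2: successors {3}; [](p & q) & (q | p) there: 3:T. ✓
3: successors {4}; [](p & q) & (q | p) there: 4:F. ✗
4: successors {4, 5}; [](p & q) & (q | p) there: 4:F, 5:F. ✗
5: successors {2, 4}; [](p & q) & (q | p) there: 2:T, 4:F. ✓
Satisfying worlds: {2, 5}.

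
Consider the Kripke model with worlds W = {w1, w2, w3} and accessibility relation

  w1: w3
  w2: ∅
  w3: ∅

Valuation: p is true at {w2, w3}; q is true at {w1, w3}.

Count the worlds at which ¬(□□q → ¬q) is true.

2

w1: □□q → ¬q is F. ✓
w2: □□q → ¬q is T. ✗
w3: □□q → ¬q is F. ✓
Satisfying worlds: {w1, w3}.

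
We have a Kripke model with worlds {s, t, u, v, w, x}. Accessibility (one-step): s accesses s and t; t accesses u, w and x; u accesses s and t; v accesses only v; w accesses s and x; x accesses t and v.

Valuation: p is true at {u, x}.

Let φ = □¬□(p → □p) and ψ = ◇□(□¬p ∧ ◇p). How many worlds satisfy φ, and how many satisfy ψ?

For □¬□(p → □p):
s: successors {s, t}; ¬□(p → □p) there: s:F, t:T. ✗
t: successors {u, w, x}; ¬□(p → □p) there: u:F, w:T, x:F. ✗
u: successors {s, t}; ¬□(p → □p) there: s:F, t:T. ✗
v: successors {v}; ¬□(p → □p) there: v:F. ✗
w: successors {s, x}; ¬□(p → □p) there: s:F, x:F. ✗
x: successors {t, v}; ¬□(p → □p) there: t:T, v:F. ✗
— 0 worlds.
For ◇□(□¬p ∧ ◇p):
s: successors {s, t}; □(□¬p ∧ ◇p) there: s:F, t:F. ✗
t: successors {u, w, x}; □(□¬p ∧ ◇p) there: u:F, w:F, x:F. ✗
u: successors {s, t}; □(□¬p ∧ ◇p) there: s:F, t:F. ✗
v: successors {v}; □(□¬p ∧ ◇p) there: v:F. ✗
w: successors {s, x}; □(□¬p ∧ ◇p) there: s:F, x:F. ✗
x: successors {t, v}; □(□¬p ∧ ◇p) there: t:F, v:F. ✗
— 0 worlds.

0 and 0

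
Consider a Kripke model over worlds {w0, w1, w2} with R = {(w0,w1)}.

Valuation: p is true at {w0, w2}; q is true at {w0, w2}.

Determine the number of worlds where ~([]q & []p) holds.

w0: []q & []p is F. ✓
w1: []q & []p is T. ✗
w2: []q & []p is T. ✗
Satisfying worlds: {w0}.

1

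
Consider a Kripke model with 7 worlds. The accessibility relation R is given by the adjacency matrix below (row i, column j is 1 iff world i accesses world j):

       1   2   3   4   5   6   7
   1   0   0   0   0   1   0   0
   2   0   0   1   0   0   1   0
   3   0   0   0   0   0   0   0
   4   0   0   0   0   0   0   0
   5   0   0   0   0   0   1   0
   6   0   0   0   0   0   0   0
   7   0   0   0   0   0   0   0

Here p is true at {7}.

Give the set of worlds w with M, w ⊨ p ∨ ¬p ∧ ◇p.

1: p is F, ¬p ∧ ◇p is F. ✗
2: p is F, ¬p ∧ ◇p is F. ✗
3: p is F, ¬p ∧ ◇p is F. ✗
4: p is F, ¬p ∧ ◇p is F. ✗
5: p is F, ¬p ∧ ◇p is F. ✗
6: p is F, ¬p ∧ ◇p is F. ✗
7: p is T, ¬p ∧ ◇p is F. ✓

{7}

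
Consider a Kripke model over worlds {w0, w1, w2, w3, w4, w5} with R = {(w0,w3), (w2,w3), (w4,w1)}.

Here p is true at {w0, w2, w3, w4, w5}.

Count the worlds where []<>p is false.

w0: successors {w3}; <>p there: w3:F. ✗
w1: no successors, so []<>p holds vacuously. ✓
w2: successors {w3}; <>p there: w3:F. ✗
w3: no successors, so []<>p holds vacuously. ✓
w4: successors {w1}; <>p there: w1:F. ✗
w5: no successors, so []<>p holds vacuously. ✓
Satisfying worlds: {w1, w3, w5}.
So []<>p fails at the other 3 worlds.

3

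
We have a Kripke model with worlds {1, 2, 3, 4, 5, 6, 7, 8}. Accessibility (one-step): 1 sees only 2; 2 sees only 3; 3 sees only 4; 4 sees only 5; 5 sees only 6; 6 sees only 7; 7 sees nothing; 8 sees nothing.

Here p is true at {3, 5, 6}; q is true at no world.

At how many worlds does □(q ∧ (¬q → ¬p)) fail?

6

1: successors {2}; q ∧ (¬q → ¬p) there: 2:F. ✗
2: successors {3}; q ∧ (¬q → ¬p) there: 3:F. ✗
3: successors {4}; q ∧ (¬q → ¬p) there: 4:F. ✗
4: successors {5}; q ∧ (¬q → ¬p) there: 5:F. ✗
5: successors {6}; q ∧ (¬q → ¬p) there: 6:F. ✗
6: successors {7}; q ∧ (¬q → ¬p) there: 7:F. ✗
7: no successors, so □(q ∧ (¬q → ¬p)) holds vacuously. ✓
8: no successors, so □(q ∧ (¬q → ¬p)) holds vacuously. ✓
Satisfying worlds: {7, 8}.
So □(q ∧ (¬q → ¬p)) fails at the other 6 worlds.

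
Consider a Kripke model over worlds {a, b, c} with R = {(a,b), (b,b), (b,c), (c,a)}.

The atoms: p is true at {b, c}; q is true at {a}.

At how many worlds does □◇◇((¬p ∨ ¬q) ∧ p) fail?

0

a: successors {b}; ◇◇((¬p ∨ ¬q) ∧ p) there: b:T. ✓
b: successors {b, c}; ◇◇((¬p ∨ ¬q) ∧ p) there: b:T, c:T. ✓
c: successors {a}; ◇◇((¬p ∨ ¬q) ∧ p) there: a:T. ✓
Satisfying worlds: {a, b, c}.
So □◇◇((¬p ∨ ¬q) ∧ p) fails at the other 0 worlds.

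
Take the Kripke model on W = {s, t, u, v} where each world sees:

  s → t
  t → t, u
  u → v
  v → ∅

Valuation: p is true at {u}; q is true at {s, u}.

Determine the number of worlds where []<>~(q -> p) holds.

s: successors {t}; <>~(q -> p) there: t:F. ✗
t: successors {t, u}; <>~(q -> p) there: t:F, u:F. ✗
u: successors {v}; <>~(q -> p) there: v:F. ✗
v: no successors, so []<>~(q -> p) holds vacuously. ✓
Satisfying worlds: {v}.

1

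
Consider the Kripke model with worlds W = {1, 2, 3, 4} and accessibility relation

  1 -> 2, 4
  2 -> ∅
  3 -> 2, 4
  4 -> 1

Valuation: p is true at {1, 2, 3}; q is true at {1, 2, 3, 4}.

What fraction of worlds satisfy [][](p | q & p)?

1: successors {2, 4}; [](p | q & p) there: 2:T, 4:T. ✓
2: no successors, so [][](p | q & p) holds vacuously. ✓
3: successors {2, 4}; [](p | q & p) there: 2:T, 4:T. ✓
4: successors {1}; [](p | q & p) there: 1:F. ✗
That's 3 of 4 worlds, so 3/4.

3/4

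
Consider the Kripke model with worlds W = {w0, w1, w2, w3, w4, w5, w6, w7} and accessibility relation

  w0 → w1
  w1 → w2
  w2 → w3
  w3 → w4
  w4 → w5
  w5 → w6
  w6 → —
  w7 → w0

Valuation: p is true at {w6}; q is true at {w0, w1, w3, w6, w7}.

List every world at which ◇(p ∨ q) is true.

{w0, w2, w5, w7}

w0: successors {w1}; p ∨ q there: w1:T. ✓
w1: successors {w2}; p ∨ q there: w2:F. ✗
w2: successors {w3}; p ∨ q there: w3:T. ✓
w3: successors {w4}; p ∨ q there: w4:F. ✗
w4: successors {w5}; p ∨ q there: w5:F. ✗
w5: successors {w6}; p ∨ q there: w6:T. ✓
w6: no successors, so ◇(p ∨ q) fails. ✗
w7: successors {w0}; p ∨ q there: w0:T. ✓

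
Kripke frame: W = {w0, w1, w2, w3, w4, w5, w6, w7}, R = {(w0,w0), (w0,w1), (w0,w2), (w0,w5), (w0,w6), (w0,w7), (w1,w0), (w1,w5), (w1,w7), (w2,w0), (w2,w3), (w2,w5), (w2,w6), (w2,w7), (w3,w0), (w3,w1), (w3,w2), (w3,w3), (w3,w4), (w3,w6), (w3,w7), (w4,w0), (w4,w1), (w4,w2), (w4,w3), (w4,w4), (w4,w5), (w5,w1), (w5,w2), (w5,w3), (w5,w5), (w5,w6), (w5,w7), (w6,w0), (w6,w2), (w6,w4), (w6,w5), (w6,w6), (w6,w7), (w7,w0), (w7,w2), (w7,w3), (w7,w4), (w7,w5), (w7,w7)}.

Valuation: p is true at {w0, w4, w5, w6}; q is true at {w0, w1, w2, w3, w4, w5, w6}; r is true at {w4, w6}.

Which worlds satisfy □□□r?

w0: successors {w0, w1, w2, w5, w6, w7}; □□r there: w0:F, w1:F, w2:F, w5:F, w6:F, w7:F. ✗
w1: successors {w0, w5, w7}; □□r there: w0:F, w5:F, w7:F. ✗
w2: successors {w0, w3, w5, w6, w7}; □□r there: w0:F, w3:F, w5:F, w6:F, w7:F. ✗
w3: successors {w0, w1, w2, w3, w4, w6, w7}; □□r there: w0:F, w1:F, w2:F, w3:F, w4:F, w6:F, w7:F. ✗
w4: successors {w0, w1, w2, w3, w4, w5}; □□r there: w0:F, w1:F, w2:F, w3:F, w4:F, w5:F. ✗
w5: successors {w1, w2, w3, w5, w6, w7}; □□r there: w1:F, w2:F, w3:F, w5:F, w6:F, w7:F. ✗
w6: successors {w0, w2, w4, w5, w6, w7}; □□r there: w0:F, w2:F, w4:F, w5:F, w6:F, w7:F. ✗
w7: successors {w0, w2, w3, w4, w5, w7}; □□r there: w0:F, w2:F, w3:F, w4:F, w5:F, w7:F. ✗

∅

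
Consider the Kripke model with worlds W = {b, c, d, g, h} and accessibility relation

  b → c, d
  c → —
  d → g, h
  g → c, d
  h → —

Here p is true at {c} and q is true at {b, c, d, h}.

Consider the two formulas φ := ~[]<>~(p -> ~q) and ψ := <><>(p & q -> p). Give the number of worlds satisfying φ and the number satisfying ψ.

For ~[]<>~(p -> ~q):
b: []<>~(p -> ~q) is F. ✓
c: []<>~(p -> ~q) is T. ✗
d: []<>~(p -> ~q) is F. ✓
g: []<>~(p -> ~q) is F. ✓
h: []<>~(p -> ~q) is T. ✗
— 3 worlds.
For <><>(p & q -> p):
b: successors {c, d}; <>(p & q -> p) there: c:F, d:T. ✓
c: no successors, so <><>(p & q -> p) fails. ✗
d: successors {g, h}; <>(p & q -> p) there: g:T, h:F. ✓
g: successors {c, d}; <>(p & q -> p) there: c:F, d:T. ✓
h: no successors, so <><>(p & q -> p) fails. ✗
— 3 worlds.

3 and 3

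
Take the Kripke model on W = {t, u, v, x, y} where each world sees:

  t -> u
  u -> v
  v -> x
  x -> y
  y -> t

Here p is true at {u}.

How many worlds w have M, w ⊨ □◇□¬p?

t: successors {u}; ◇□¬p there: u:T. ✓
u: successors {v}; ◇□¬p there: v:T. ✓
v: successors {x}; ◇□¬p there: x:T. ✓
x: successors {y}; ◇□¬p there: y:F. ✗
y: successors {t}; ◇□¬p there: t:T. ✓
Satisfying worlds: {t, u, v, y}.

4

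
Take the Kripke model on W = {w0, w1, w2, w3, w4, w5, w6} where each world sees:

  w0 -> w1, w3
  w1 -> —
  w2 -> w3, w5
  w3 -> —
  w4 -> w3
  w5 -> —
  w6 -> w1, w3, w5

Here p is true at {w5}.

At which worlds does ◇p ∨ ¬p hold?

w0: ◇p is F, ¬p is T. ✓
w1: ◇p is F, ¬p is T. ✓
w2: ◇p is T, ¬p is T. ✓
w3: ◇p is F, ¬p is T. ✓
w4: ◇p is F, ¬p is T. ✓
w5: ◇p is F, ¬p is F. ✗
w6: ◇p is T, ¬p is T. ✓

{w0, w1, w2, w3, w4, w6}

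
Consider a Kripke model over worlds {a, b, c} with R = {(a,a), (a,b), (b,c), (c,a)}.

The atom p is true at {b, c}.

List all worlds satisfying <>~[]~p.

a: successors {a, b}; ~[]~p there: a:T, b:T. ✓
b: successors {c}; ~[]~p there: c:F. ✗
c: successors {a}; ~[]~p there: a:T. ✓

{a, c}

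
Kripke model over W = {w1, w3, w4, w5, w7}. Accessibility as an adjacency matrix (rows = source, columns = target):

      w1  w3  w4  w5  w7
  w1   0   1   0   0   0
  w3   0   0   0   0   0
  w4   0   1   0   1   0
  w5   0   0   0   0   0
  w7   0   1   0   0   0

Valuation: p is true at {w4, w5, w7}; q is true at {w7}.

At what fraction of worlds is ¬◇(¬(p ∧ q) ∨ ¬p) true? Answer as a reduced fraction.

w1: ◇(¬(p ∧ q) ∨ ¬p) is T. ✗
w3: ◇(¬(p ∧ q) ∨ ¬p) is F. ✓
w4: ◇(¬(p ∧ q) ∨ ¬p) is T. ✗
w5: ◇(¬(p ∧ q) ∨ ¬p) is F. ✓
w7: ◇(¬(p ∧ q) ∨ ¬p) is T. ✗
That's 2 of 5 worlds, so 2/5.

2/5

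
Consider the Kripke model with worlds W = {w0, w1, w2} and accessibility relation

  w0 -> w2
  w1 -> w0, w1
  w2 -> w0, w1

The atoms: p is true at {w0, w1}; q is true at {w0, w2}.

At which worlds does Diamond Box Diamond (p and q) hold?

w0: successors {w2}; Box Diamond (p and q) there: w2:F. ✗
w1: successors {w0, w1}; Box Diamond (p and q) there: w0:T, w1:F. ✓
w2: successors {w0, w1}; Box Diamond (p and q) there: w0:T, w1:F. ✓

{w1, w2}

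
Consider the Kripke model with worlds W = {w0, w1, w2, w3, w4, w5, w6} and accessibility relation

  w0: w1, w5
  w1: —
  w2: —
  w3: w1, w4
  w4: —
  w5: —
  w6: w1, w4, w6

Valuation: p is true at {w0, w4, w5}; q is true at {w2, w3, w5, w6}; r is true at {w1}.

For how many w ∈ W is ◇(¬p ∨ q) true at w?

3

w0: successors {w1, w5}; ¬p ∨ q there: w1:T, w5:T. ✓
w1: no successors, so ◇(¬p ∨ q) fails. ✗
w2: no successors, so ◇(¬p ∨ q) fails. ✗
w3: successors {w1, w4}; ¬p ∨ q there: w1:T, w4:F. ✓
w4: no successors, so ◇(¬p ∨ q) fails. ✗
w5: no successors, so ◇(¬p ∨ q) fails. ✗
w6: successors {w1, w4, w6}; ¬p ∨ q there: w1:T, w4:F, w6:T. ✓
Satisfying worlds: {w0, w3, w6}.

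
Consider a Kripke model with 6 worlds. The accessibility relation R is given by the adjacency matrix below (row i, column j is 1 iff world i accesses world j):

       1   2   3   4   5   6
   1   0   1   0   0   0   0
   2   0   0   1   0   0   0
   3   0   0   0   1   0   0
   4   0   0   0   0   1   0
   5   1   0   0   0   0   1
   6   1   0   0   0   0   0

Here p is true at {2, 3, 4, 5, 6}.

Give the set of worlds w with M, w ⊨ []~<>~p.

1: successors {2}; ~<>~p there: 2:T. ✓
2: successors {3}; ~<>~p there: 3:T. ✓
3: successors {4}; ~<>~p there: 4:T. ✓
4: successors {5}; ~<>~p there: 5:F. ✗
5: successors {1, 6}; ~<>~p there: 1:T, 6:F. ✗
6: successors {1}; ~<>~p there: 1:T. ✓

{1, 2, 3, 6}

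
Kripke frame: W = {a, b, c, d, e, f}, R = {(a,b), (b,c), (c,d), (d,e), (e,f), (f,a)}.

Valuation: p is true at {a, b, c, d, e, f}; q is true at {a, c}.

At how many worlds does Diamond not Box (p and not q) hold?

a: successors {b}; not Box (p and not q) there: b:T. ✓
b: successors {c}; not Box (p and not q) there: c:F. ✗
c: successors {d}; not Box (p and not q) there: d:F. ✗
d: successors {e}; not Box (p and not q) there: e:F. ✗
e: successors {f}; not Box (p and not q) there: f:T. ✓
f: successors {a}; not Box (p and not q) there: a:F. ✗
Satisfying worlds: {a, e}.

2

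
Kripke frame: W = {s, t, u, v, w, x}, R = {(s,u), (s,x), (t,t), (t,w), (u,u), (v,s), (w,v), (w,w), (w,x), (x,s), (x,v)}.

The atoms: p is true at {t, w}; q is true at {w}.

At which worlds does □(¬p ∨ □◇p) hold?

s: successors {u, x}; ¬p ∨ □◇p there: u:T, x:T. ✓
t: successors {t, w}; ¬p ∨ □◇p there: t:T, w:F. ✗
u: successors {u}; ¬p ∨ □◇p there: u:T. ✓
v: successors {s}; ¬p ∨ □◇p there: s:T. ✓
w: successors {v, w, x}; ¬p ∨ □◇p there: v:T, w:F, x:T. ✗
x: successors {s, v}; ¬p ∨ □◇p there: s:T, v:T. ✓

{s, u, v, x}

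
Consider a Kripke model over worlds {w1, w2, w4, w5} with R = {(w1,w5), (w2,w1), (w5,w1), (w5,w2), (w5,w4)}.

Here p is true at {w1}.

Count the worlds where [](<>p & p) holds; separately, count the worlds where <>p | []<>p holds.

1 and 4

For [](<>p & p):
w1: successors {w5}; <>p & p there: w5:F. ✗
w2: successors {w1}; <>p & p there: w1:F. ✗
w4: no successors, so [](<>p & p) holds vacuously. ✓
w5: successors {w1, w2, w4}; <>p & p there: w1:F, w2:F, w4:F. ✗
— 1 world.
For <>p | []<>p:
w1: <>p is F, []<>p is T. ✓
w2: <>p is T, []<>p is F. ✓
w4: <>p is F, []<>p is T. ✓
w5: <>p is T, []<>p is F. ✓
— 4 worlds.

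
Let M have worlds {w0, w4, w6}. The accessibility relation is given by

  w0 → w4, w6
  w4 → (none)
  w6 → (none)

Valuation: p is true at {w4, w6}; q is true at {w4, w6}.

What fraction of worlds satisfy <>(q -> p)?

1/3

w0: successors {w4, w6}; q -> p there: w4:T, w6:T. ✓
w4: no successors, so <>(q -> p) fails. ✗
w6: no successors, so <>(q -> p) fails. ✗
That's 1 of 3 worlds, so 1/3.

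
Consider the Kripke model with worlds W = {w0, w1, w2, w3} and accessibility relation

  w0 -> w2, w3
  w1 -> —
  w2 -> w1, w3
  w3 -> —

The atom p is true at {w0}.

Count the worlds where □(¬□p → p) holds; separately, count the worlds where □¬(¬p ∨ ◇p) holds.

3 and 2

For □(¬□p → p):
w0: successors {w2, w3}; ¬□p → p there: w2:F, w3:T. ✗
w1: no successors, so □(¬□p → p) holds vacuously. ✓
w2: successors {w1, w3}; ¬□p → p there: w1:T, w3:T. ✓
w3: no successors, so □(¬□p → p) holds vacuously. ✓
— 3 worlds.
For □¬(¬p ∨ ◇p):
w0: successors {w2, w3}; ¬(¬p ∨ ◇p) there: w2:F, w3:F. ✗
w1: no successors, so □¬(¬p ∨ ◇p) holds vacuously. ✓
w2: successors {w1, w3}; ¬(¬p ∨ ◇p) there: w1:F, w3:F. ✗
w3: no successors, so □¬(¬p ∨ ◇p) holds vacuously. ✓
— 2 worlds.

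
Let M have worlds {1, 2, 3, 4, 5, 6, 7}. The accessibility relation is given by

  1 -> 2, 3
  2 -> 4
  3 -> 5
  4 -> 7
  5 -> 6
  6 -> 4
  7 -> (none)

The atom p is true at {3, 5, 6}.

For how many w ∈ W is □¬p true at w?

1: successors {2, 3}; ¬p there: 2:T, 3:F. ✗
2: successors {4}; ¬p there: 4:T. ✓
3: successors {5}; ¬p there: 5:F. ✗
4: successors {7}; ¬p there: 7:T. ✓
5: successors {6}; ¬p there: 6:F. ✗
6: successors {4}; ¬p there: 4:T. ✓
7: no successors, so □¬p holds vacuously. ✓
Satisfying worlds: {2, 4, 6, 7}.

4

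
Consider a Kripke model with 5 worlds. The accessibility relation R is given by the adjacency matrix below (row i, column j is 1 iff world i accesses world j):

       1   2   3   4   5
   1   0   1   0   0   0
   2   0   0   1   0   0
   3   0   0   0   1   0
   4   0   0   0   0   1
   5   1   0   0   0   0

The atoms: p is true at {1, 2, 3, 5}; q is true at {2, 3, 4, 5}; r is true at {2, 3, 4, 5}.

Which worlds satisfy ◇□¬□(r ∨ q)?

1: successors {2}; □¬□(r ∨ q) there: 2:F. ✗
2: successors {3}; □¬□(r ∨ q) there: 3:F. ✗
3: successors {4}; □¬□(r ∨ q) there: 4:T. ✓
4: successors {5}; □¬□(r ∨ q) there: 5:F. ✗
5: successors {1}; □¬□(r ∨ q) there: 1:F. ✗

{3}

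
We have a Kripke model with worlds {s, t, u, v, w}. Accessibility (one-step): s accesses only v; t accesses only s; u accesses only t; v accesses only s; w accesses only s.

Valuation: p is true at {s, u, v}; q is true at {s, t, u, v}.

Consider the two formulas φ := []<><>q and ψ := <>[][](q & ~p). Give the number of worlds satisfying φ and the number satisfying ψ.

5 and 0

For []<><>q:
s: successors {v}; <><>q there: v:T. ✓
t: successors {s}; <><>q there: s:T. ✓
u: successors {t}; <><>q there: t:T. ✓
v: successors {s}; <><>q there: s:T. ✓
w: successors {s}; <><>q there: s:T. ✓
— 5 worlds.
For <>[][](q & ~p):
s: successors {v}; [][](q & ~p) there: v:F. ✗
t: successors {s}; [][](q & ~p) there: s:F. ✗
u: successors {t}; [][](q & ~p) there: t:F. ✗
v: successors {s}; [][](q & ~p) there: s:F. ✗
w: successors {s}; [][](q & ~p) there: s:F. ✗
— 0 worlds.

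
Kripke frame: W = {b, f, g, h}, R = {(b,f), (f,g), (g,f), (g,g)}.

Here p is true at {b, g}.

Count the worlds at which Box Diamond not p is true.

b: successors {f}; Diamond not p there: f:F. ✗
f: successors {g}; Diamond not p there: g:T. ✓
g: successors {f, g}; Diamond not p there: f:F, g:T. ✗
h: no successors, so Box Diamond not p holds vacuously. ✓
Satisfying worlds: {f, h}.

2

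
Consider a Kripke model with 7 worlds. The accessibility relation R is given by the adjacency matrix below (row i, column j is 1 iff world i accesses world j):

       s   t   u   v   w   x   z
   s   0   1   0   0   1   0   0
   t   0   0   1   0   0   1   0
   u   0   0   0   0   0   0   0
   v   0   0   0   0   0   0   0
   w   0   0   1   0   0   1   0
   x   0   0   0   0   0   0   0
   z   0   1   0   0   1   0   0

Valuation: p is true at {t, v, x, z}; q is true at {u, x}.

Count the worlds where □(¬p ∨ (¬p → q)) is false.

s: successors {t, w}; ¬p ∨ (¬p → q) there: t:T, w:T. ✓
t: successors {u, x}; ¬p ∨ (¬p → q) there: u:T, x:T. ✓
u: no successors, so □(¬p ∨ (¬p → q)) holds vacuously. ✓
v: no successors, so □(¬p ∨ (¬p → q)) holds vacuously. ✓
w: successors {u, x}; ¬p ∨ (¬p → q) there: u:T, x:T. ✓
x: no successors, so □(¬p ∨ (¬p → q)) holds vacuously. ✓
z: successors {t, w}; ¬p ∨ (¬p → q) there: t:T, w:T. ✓
Satisfying worlds: {s, t, u, v, w, x, z}.
So □(¬p ∨ (¬p → q)) fails at the other 0 worlds.

0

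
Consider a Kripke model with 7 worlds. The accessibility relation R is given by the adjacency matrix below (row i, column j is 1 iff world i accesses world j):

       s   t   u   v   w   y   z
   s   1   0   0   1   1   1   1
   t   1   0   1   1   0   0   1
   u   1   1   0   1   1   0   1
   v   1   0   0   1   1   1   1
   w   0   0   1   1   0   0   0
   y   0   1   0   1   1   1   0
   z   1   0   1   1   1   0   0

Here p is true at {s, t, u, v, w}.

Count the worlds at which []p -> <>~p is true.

s: []p is F, <>~p is T. ✓
t: []p is F, <>~p is T. ✓
u: []p is F, <>~p is T. ✓
v: []p is F, <>~p is T. ✓
w: []p is T, <>~p is F. ✗
y: []p is F, <>~p is T. ✓
z: []p is T, <>~p is F. ✗
Satisfying worlds: {s, t, u, v, y}.

5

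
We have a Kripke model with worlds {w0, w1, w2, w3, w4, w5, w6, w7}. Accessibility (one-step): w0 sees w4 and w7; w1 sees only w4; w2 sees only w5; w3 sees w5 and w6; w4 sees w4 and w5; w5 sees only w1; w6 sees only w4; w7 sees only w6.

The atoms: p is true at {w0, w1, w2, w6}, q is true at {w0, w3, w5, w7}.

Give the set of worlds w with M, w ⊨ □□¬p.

{w1, w5, w6, w7}

w0: successors {w4, w7}; □¬p there: w4:T, w7:F. ✗
w1: successors {w4}; □¬p there: w4:T. ✓
w2: successors {w5}; □¬p there: w5:F. ✗
w3: successors {w5, w6}; □¬p there: w5:F, w6:T. ✗
w4: successors {w4, w5}; □¬p there: w4:T, w5:F. ✗
w5: successors {w1}; □¬p there: w1:T. ✓
w6: successors {w4}; □¬p there: w4:T. ✓
w7: successors {w6}; □¬p there: w6:T. ✓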